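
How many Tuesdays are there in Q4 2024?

1 October 2024 is a Tuesday.
From 1 October 2024 to 31 December 2024 is 92 days inclusive.
92 = 7 × 13 + 1, so there are 13 full weeks plus 1 extra day.
Each full week contributes one Tuesday: 13 so far.
The 1 extra day is Tue — 1 of them qualifies.
Total: 13 + 1 = 14.

14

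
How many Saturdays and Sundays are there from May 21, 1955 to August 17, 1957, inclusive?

235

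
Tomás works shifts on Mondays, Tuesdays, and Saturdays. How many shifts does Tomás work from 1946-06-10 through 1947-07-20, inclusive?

174

1946-06-10 is a Monday.
That's 406 days from start to end, counting both.
406 = 7 × 58, so the span is exactly 58 full weeks.
Each full week contributes 3 days from the set (Mon, Tue, Sat): 58 × 3 = 174.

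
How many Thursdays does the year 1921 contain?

1 January 1921 is a Saturday.
The range spans 365 days (inclusive of both endpoints).
365 = 7 × 52 + 1, so there are 52 full weeks plus 1 extra day.
Each full week contributes one Thursday: 52 so far.
The 1 extra day is Sat — none qualify.
Total: 52 + 0 = 52.

52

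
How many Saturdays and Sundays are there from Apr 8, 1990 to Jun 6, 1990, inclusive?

17

Apr 8, 1990 is a Sunday.
That's 60 days from start to end, counting both.
60 = 7 × 8 + 4, so there are 8 full weeks plus 4 extra days.
Each full week contributes 2 weekend days (Sat, Sun): 8 × 2 = 16.
The 4 extra days are Sunday, Monday, Tuesday, Wednesday — 1 of them qualifies.
Total: 16 + 1 = 17.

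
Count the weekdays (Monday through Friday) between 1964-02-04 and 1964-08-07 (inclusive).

1964-02-04 is a Tuesday.
That's 186 days from start to end, counting both.
186 = 7 × 26 + 4, so there are 26 full weeks plus 4 extra days.
Each full week contributes 5 weekdays (Mon–Fri): 26 × 5 = 130.
The 4 extra days are Tuesday, Wednesday, Thursday, Friday — 4 of them qualify.
Total: 130 + 4 = 134.

134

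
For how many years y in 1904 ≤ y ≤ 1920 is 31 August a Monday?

Day of week of August 31 in each year:
1904: Wed, 1905: Thu, 1906: Fri, 1907: Sat, 1908: Mon ✓, 1909: Tue, 1910: Wed, 1911: Thu, 1912: Sat, 1913: Sun, 1914: Mon ✓, 1915: Tue, 1916: Thu, 1917: Fri, 1918: Sat, 1919: Sun, 1920: Tue
Mondays: 1908, 1914.

2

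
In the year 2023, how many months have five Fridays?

4

A month has five Fridays exactly when Friday falls within its first (length − 28) days.
Jan: 31 days, starts Sun → 5 of Sun, Mon, Tue
Feb: 28 days, starts Wed → 5 of (none)
Mar: 31 days, starts Wed → 5 of Wed, Thu, Fri ✓
Apr: 30 days, starts Sat → 5 of Sat, Sun
May: 31 days, starts Mon → 5 of Mon, Tue, Wed
Jun: 30 days, starts Thu → 5 of Thu, Fri ✓
Jul: 31 days, starts Sat → 5 of Sat, Sun, Mon
Aug: 31 days, starts Tue → 5 of Tue, Wed, Thu
Sep: 30 days, starts Fri → 5 of Fri, Sat ✓
Oct: 31 days, starts Sun → 5 of Sun, Mon, Tue
Nov: 30 days, starts Wed → 5 of Wed, Thu
Dec: 31 days, starts Fri → 5 of Fri, Sat, Sun ✓
Months with five Fridays: Mar, Jun, Sep, Dec.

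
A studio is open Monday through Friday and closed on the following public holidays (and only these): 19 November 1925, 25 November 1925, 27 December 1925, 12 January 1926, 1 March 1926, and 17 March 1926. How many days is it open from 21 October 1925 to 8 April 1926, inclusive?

21 October 1925 is a Wednesday.
From 21 October 1925 to 8 April 1926 is 170 days inclusive.
170 = 7 × 24 + 2, so there are 24 full weeks plus 2 extra days.
Each full week contributes 5 weekdays (Mon–Fri): 24 × 5 = 120.
The 2 extra days are Wed, Thu — 2 of them qualify.
Total: 120 + 2 = 122.
Holidays: 19 November 1925 (Thu); 25 November 1925 (Wed); 27 December 1925 (Sun); 12 January 1926 (Tue); 1 March 1926 (Mon); 17 March 1926 (Wed).
5 of the 6 holidays fall on weekdays; the rest are weekends and were already excluded.
Business days: 122 − 5 = 117.

117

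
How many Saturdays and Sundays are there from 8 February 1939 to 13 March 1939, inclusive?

10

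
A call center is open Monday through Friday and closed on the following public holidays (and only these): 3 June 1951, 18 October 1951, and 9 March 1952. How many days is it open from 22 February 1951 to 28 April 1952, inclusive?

22 February 1951 is a Thursday.
The range spans 432 days (inclusive of both endpoints).
432 = 7 × 61 + 5, so there are 61 full weeks plus 5 extra days.
Each full week contributes 5 weekdays (Mon–Fri): 61 × 5 = 305.
The 5 extra days are Thursday, Friday, Saturday, Sunday, Monday — 3 of them qualify.
Total: 305 + 3 = 308.
Holidays: 3 June 1951 (Sun); 18 October 1951 (Thu); 9 March 1952 (Sun).
1 of the 3 holidays fall on weekdays; the rest are weekends and were already excluded.
Business days: 308 − 1 = 307.

307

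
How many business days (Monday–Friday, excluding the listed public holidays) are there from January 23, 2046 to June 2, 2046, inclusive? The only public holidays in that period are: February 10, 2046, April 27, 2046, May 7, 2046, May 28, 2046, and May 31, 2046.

90

January 23, 2046 is a Tuesday.
That's 131 days from start to end, counting both.
131 = 7 × 18 + 5, so there are 18 full weeks plus 5 extra days.
Each full week contributes 5 weekdays (Mon–Fri): 18 × 5 = 90.
The 5 extra days are Tuesday, Wednesday, Thursday, Friday, Saturday — 4 of them qualify.
Total: 90 + 4 = 94.
Holidays: February 10, 2046 (Sat); April 27, 2046 (Fri); May 7, 2046 (Mon); May 28, 2046 (Mon); May 31, 2046 (Thu).
4 of the 5 holidays fall on weekdays; the rest are weekends and were already excluded.
Business days: 94 − 4 = 90.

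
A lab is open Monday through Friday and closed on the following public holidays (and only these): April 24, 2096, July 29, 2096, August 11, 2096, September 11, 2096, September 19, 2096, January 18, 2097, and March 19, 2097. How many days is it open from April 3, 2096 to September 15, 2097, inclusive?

374 working days

April 3, 2096 is a Tuesday.
From April 3, 2096 to September 15, 2097 is 531 days inclusive.
531 = 7 × 75 + 6, so there are 75 full weeks plus 6 extra days.
Each full week contributes 5 weekdays (Mon–Fri): 75 × 5 = 375.
The 6 extra days are Tuesday, Wednesday, Thursday, Friday, Saturday, Sunday — 4 of them qualify.
Total: 375 + 4 = 379.
Holidays: April 24, 2096 (Tue); July 29, 2096 (Sun); August 11, 2096 (Sat); September 11, 2096 (Tue); September 19, 2096 (Wed); January 18, 2097 (Fri); March 19, 2097 (Tue).
5 of the 7 holidays fall on weekdays; the rest are weekends and were already excluded.
Business days: 379 − 5 = 374.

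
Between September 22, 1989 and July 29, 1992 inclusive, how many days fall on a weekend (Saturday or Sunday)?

298

September 22, 1989 is a Friday.
From September 22, 1989 to July 29, 1992 is 1042 days inclusive.
1042 = 7 × 148 + 6, so there are 148 full weeks plus 6 extra days.
Each full week contributes 2 weekend days (Sat, Sun): 148 × 2 = 296.
The 6 extra days are Fri, Sat, Sun, Mon, Tue, Wed — 2 of them qualify.
Total: 296 + 2 = 298.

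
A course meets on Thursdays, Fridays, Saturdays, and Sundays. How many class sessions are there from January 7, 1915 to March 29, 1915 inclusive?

January 7, 1915 is a Thursday.
From January 7, 1915 to March 29, 1915 is 82 days inclusive.
82 = 7 × 11 + 5, so there are 11 full weeks plus 5 extra days.
Each full week contributes 4 days from the set (Thu, Fri, Sat, Sun): 11 × 4 = 44.
The 5 extra days are Thu, Fri, Sat, Sun, Mon — 4 of them qualify.
Total: 44 + 4 = 48.

48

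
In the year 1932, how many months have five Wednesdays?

4

A month has five Wednesdays exactly when Wednesday falls within its first (length − 28) days.
Jan: 31 days, starts Fri → 5 of Fri, Sat, Sun
Feb: 29 days, starts Mon → 5 of Mon
Mar: 31 days, starts Tue → 5 of Tue, Wed, Thu ✓
Apr: 30 days, starts Fri → 5 of Fri, Sat
May: 31 days, starts Sun → 5 of Sun, Mon, Tue
Jun: 30 days, starts Wed → 5 of Wed, Thu ✓
Jul: 31 days, starts Fri → 5 of Fri, Sat, Sun
Aug: 31 days, starts Mon → 5 of Mon, Tue, Wed ✓
Sep: 30 days, starts Thu → 5 of Thu, Fri
Oct: 31 days, starts Sat → 5 of Sat, Sun, Mon
Nov: 30 days, starts Tue → 5 of Tue, Wed ✓
Dec: 31 days, starts Thu → 5 of Thu, Fri, Sat
Months with five Wednesdays: Mar, Jun, Aug, Nov.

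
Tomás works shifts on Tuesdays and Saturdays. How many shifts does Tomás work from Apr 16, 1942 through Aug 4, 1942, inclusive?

32

Apr 16, 1942 is a Thursday.
The range spans 111 days (inclusive of both endpoints).
111 = 7 × 15 + 6, so there are 15 full weeks plus 6 extra days.
Each full week contributes 2 days from the set (Tue, Sat): 15 × 2 = 30.
The 6 extra days are Thursday, Friday, Saturday, Sunday, Monday, Tuesday — 2 of them qualify.
Total: 30 + 2 = 32.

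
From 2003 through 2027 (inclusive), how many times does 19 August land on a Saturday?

Day of week of August 19 in each year:
2003: Tue, 2004: Thu, 2005: Fri, 2006: Sat ✓, 2007: Sun, 2008: Tue, 2009: Wed, 2010: Thu, 2011: Fri, 2012: Sun, 2013: Mon, 2014: Tue, 2015: Wed, 2016: Fri, 2017: Sat ✓, 2018: Sun, 2019: Mon, 2020: Wed, 2021: Thu, 2022: Fri, 2023: Sat ✓, 2024: Mon, 2025: Tue, 2026: Wed, 2027: Thu
Saturdays: 2006, 2017, 2023.

3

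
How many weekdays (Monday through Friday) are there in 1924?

January 1, 1924 is a Tuesday.
That's 366 days from start to end, counting both.
366 = 7 × 52 + 2, so there are 52 full weeks plus 2 extra days.
Each full week contributes 5 weekdays (Mon–Fri): 52 × 5 = 260.
The 2 extra days are Tue, Wed — 2 of them qualify.
Total: 260 + 2 = 262.

262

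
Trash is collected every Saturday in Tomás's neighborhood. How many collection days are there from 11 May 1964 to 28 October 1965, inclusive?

76 Saturdays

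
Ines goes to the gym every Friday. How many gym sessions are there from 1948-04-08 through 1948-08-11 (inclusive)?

1948-04-08 is a Thursday.
That's 126 days from start to end, counting both.
126 = 7 × 18, so the span is exactly 18 full weeks.
Each full week contributes one Friday: 18 so far.

18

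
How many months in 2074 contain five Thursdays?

A month has five Thursdays exactly when Thursday falls within its first (length − 28) days.
Jan: 31 days, starts Mon → 5 of Mon, Tue, Wed
Feb: 28 days, starts Thu → 5 of (none)
Mar: 31 days, starts Thu → 5 of Thu, Fri, Sat ✓
Apr: 30 days, starts Sun → 5 of Sun, Mon
May: 31 days, starts Tue → 5 of Tue, Wed, Thu ✓
Jun: 30 days, starts Fri → 5 of Fri, Sat
Jul: 31 days, starts Sun → 5 of Sun, Mon, Tue
Aug: 31 days, starts Wed → 5 of Wed, Thu, Fri ✓
Sep: 30 days, starts Sat → 5 of Sat, Sun
Oct: 31 days, starts Mon → 5 of Mon, Tue, Wed
Nov: 30 days, starts Thu → 5 of Thu, Fri ✓
Dec: 31 days, starts Sat → 5 of Sat, Sun, Mon
Months with five Thursdays: Mar, May, Aug, Nov.

4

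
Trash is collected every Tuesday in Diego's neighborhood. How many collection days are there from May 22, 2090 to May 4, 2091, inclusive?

May 22, 2090 is a Monday.
That's 348 days from start to end, counting both.
348 = 7 × 49 + 5, so there are 49 full weeks plus 5 extra days.
Each full week contributes one Tuesday: 49 so far.
The 5 extra days are Mon, Tue, Wed, Thu, Fri — 1 of them qualifies.
Total: 49 + 1 = 50.

50 Tuesdays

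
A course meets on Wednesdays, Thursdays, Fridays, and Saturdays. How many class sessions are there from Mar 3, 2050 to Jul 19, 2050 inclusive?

Mar 3, 2050 is a Thursday.
That's 139 days from start to end, counting both.
139 = 7 × 19 + 6, so there are 19 full weeks plus 6 extra days.
Each full week contributes 4 days from the set (Wed, Thu, Fri, Sat): 19 × 4 = 76.
The 6 extra days are Thursday, Friday, Saturday, Sunday, Monday, Tuesday — 3 of them qualify.
Total: 76 + 3 = 79.

79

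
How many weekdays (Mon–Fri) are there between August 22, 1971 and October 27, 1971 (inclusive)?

48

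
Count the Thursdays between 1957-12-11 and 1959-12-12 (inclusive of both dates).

1957-12-11 is a Wednesday.
That's 732 days from start to end, counting both.
732 = 7 × 104 + 4, so there are 104 full weeks plus 4 extra days.
Each full week contributes one Thursday: 104 so far.
The 4 extra days are Wednesday, Thursday, Friday, Saturday — 1 of them qualifies.
Total: 104 + 1 = 105.

105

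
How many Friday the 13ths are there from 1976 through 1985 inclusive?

Friday-the-13ths by year:
1976: Feb, Aug
1977: May
1978: Jan, Oct
1979: Apr, Jul
1980: Jun
1981: Feb, Mar, Nov
1982: Aug
1983: May
1984: Jan, Apr, Jul
1985: Sep, Dec

18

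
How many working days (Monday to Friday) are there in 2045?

2045-01-01 is a Sunday.
The range spans 365 days (inclusive of both endpoints).
365 = 7 × 52 + 1, so there are 52 full weeks plus 1 extra day.
Each full week contributes 5 weekdays (Mon–Fri): 52 × 5 = 260.
The 1 extra day is Sun — none qualify.
Total: 260 + 0 = 260.

260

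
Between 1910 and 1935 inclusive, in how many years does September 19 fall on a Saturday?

3

Day of week of September 19 in each year:
1910: Mon, 1911: Tue, 1912: Thu, 1913: Fri, 1914: Sat ✓, 1915: Sun, 1916: Tue, 1917: Wed, 1918: Thu, 1919: Fri, 1920: Sun, 1921: Mon, 1922: Tue, 1923: Wed, 1924: Fri, 1925: Sat ✓, 1926: Sun, 1927: Mon, 1928: Wed, 1929: Thu, 1930: Fri, 1931: Sat ✓, 1932: Mon, 1933: Tue, 1934: Wed, 1935: Thu
Saturdays: 1914, 1925, 1931.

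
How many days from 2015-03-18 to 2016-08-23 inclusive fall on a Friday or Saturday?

150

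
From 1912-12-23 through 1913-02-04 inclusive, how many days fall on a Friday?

6

1912-12-23 is a Monday.
From 1912-12-23 to 1913-02-04 is 44 days inclusive.
44 = 7 × 6 + 2, so there are 6 full weeks plus 2 extra days.
Each full week contributes one Friday: 6 so far.
The 2 extra days are Monday, Tuesday — none qualify.
Total: 6 + 0 = 6.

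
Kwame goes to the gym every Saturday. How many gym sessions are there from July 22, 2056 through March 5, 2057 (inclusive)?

July 22, 2056 is a Saturday.
From July 22, 2056 to March 5, 2057 is 227 days inclusive.
227 = 7 × 32 + 3, so there are 32 full weeks plus 3 extra days.
Each full week contributes one Saturday: 32 so far.
The 3 extra days are Saturday, Sunday, Monday — 1 of them qualifies.
Total: 32 + 1 = 33.

33 Saturdays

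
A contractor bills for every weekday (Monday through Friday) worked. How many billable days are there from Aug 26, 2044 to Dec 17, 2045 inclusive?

341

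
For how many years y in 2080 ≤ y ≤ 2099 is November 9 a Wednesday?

Day of week of November 9 in each year:
2080: Sat, 2081: Sun, 2082: Mon, 2083: Tue, 2084: Thu, 2085: Fri, 2086: Sat, 2087: Sun, 2088: Tue, 2089: Wed ✓, 2090: Thu, 2091: Fri, 2092: Sun, 2093: Mon, 2094: Tue, 2095: Wed ✓, 2096: Fri, 2097: Sat, 2098: Sun, 2099: Mon
Wednesdays: 2089, 2095.

2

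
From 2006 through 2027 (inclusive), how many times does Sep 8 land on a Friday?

Day of week of September 8 in each year:
2006: Fri ✓, 2007: Sat, 2008: Mon, 2009: Tue, 2010: Wed, 2011: Thu, 2012: Sat, 2013: Sun, 2014: Mon, 2015: Tue, 2016: Thu, 2017: Fri ✓, 2018: Sat, 2019: Sun, 2020: Tue, 2021: Wed, 2022: Thu, 2023: Fri ✓, 2024: Sun, 2025: Mon, 2026: Tue, 2027: Wed
Fridays: 2006, 2017, 2023.

3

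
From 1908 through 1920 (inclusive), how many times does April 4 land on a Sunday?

3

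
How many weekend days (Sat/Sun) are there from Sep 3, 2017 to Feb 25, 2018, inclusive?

Sep 3, 2017 is a Sunday.
From Sep 3, 2017 to Feb 25, 2018 is 176 days inclusive.
176 = 7 × 25 + 1, so there are 25 full weeks plus 1 extra day.
Each full week contributes 2 weekend days (Sat, Sun): 25 × 2 = 50.
The 1 extra day is Sun — 1 of them qualifies.
Total: 50 + 1 = 51.

51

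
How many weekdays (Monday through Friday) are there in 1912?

262

1 January 1912 is a Monday.
From 1 January 1912 to 31 December 1912 is 366 days inclusive.
366 = 7 × 52 + 2, so there are 52 full weeks plus 2 extra days.
Each full week contributes 5 weekdays (Mon–Fri): 52 × 5 = 260.
The 2 extra days are Monday, Tuesday — 2 of them qualify.
Total: 260 + 2 = 262.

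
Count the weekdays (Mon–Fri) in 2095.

2095-01-01 is a Saturday.
That's 365 days from start to end, counting both.
365 = 7 × 52 + 1, so there are 52 full weeks plus 1 extra day.
Each full week contributes 5 weekdays (Mon–Fri): 52 × 5 = 260.
The 1 extra day is Sat — none qualify.
Total: 260 + 0 = 260.

260 weekdays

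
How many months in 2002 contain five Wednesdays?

A month has five Wednesdays exactly when Wednesday falls within its first (length − 28) days.
Jan: 31 days, starts Tue → 5 of Tue, Wed, Thu ✓
Feb: 28 days, starts Fri → 5 of (none)
Mar: 31 days, starts Fri → 5 of Fri, Sat, Sun
Apr: 30 days, starts Mon → 5 of Mon, Tue
May: 31 days, starts Wed → 5 of Wed, Thu, Fri ✓
Jun: 30 days, starts Sat → 5 of Sat, Sun
Jul: 31 days, starts Mon → 5 of Mon, Tue, Wed ✓
Aug: 31 days, starts Thu → 5 of Thu, Fri, Sat
Sep: 30 days, starts Sun → 5 of Sun, Mon
Oct: 31 days, starts Tue → 5 of Tue, Wed, Thu ✓
Nov: 30 days, starts Fri → 5 of Fri, Sat
Dec: 31 days, starts Sun → 5 of Sun, Mon, Tue
Months with five Wednesdays: Jan, May, Jul, Oct.

4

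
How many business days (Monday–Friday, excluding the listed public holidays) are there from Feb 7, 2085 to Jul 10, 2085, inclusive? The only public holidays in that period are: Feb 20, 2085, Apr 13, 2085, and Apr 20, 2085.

107 business days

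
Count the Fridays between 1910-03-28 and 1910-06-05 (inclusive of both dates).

1910-03-28 is a Monday.
From 1910-03-28 to 1910-06-05 is 70 days inclusive.
70 = 7 × 10, so the span is exactly 10 full weeks.
Each full week contributes one Friday: 10 so far.

10 Fridays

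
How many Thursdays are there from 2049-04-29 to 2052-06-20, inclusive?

165

2049-04-29 is a Thursday.
From 2049-04-29 to 2052-06-20 is 1149 days inclusive.
1149 = 7 × 164 + 1, so there are 164 full weeks plus 1 extra day.
Each full week contributes one Thursday: 164 so far.
The 1 extra day is Thu — 1 of them qualifies.
Total: 164 + 1 = 165.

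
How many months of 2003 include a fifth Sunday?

A month has five Sundays exactly when Sunday falls within its first (length − 28) days.
Jan: 31 days, starts Wed → 5 of Wed, Thu, Fri
Feb: 28 days, starts Sat → 5 of (none)
Mar: 31 days, starts Sat → 5 of Sat, Sun, Mon ✓
Apr: 30 days, starts Tue → 5 of Tue, Wed
May: 31 days, starts Thu → 5 of Thu, Fri, Sat
Jun: 30 days, starts Sun → 5 of Sun, Mon ✓
Jul: 31 days, starts Tue → 5 of Tue, Wed, Thu
Aug: 31 days, starts Fri → 5 of Fri, Sat, Sun ✓
Sep: 30 days, starts Mon → 5 of Mon, Tue
Oct: 31 days, starts Wed → 5 of Wed, Thu, Fri
Nov: 30 days, starts Sat → 5 of Sat, Sun ✓
Dec: 31 days, starts Mon → 5 of Mon, Tue, Wed
Months with five Sundays: Mar, Jun, Aug, Nov.

4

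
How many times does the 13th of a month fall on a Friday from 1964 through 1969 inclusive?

9

Friday-the-13ths by year:
1964: Mar, Nov
1965: Aug
1966: May
1967: Jan, Oct
1968: Sep, Dec
1969: Jun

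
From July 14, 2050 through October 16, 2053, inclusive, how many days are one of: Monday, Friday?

340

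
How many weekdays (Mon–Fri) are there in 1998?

1998-01-01 is a Thursday.
The range spans 365 days (inclusive of both endpoints).
365 = 7 × 52 + 1, so there are 52 full weeks plus 1 extra day.
Each full week contributes 5 weekdays (Mon–Fri): 52 × 5 = 260.
The 1 extra day is Thu — 1 of them qualifies.
Total: 260 + 1 = 261.

261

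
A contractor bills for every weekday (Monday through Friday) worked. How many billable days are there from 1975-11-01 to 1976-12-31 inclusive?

305

1975-11-01 is a Saturday.
The range spans 427 days (inclusive of both endpoints).
427 = 7 × 61, so the span is exactly 61 full weeks.
Each full week contributes 5 weekdays (Mon–Fri): 61 × 5 = 305.
Total: 305.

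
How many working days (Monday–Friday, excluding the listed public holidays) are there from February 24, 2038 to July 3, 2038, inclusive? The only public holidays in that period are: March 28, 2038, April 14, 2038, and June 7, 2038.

February 24, 2038 is a Wednesday.
The range spans 130 days (inclusive of both endpoints).
130 = 7 × 18 + 4, so there are 18 full weeks plus 4 extra days.
Each full week contributes 5 weekdays (Mon–Fri): 18 × 5 = 90.
The 4 extra days are Wednesday, Thursday, Friday, Saturday — 3 of them qualify.
Total: 90 + 3 = 93.
Holidays: March 28, 2038 (Sun); April 14, 2038 (Wed); June 7, 2038 (Mon).
2 of the 3 holidays fall on weekdays; the rest are weekends and were already excluded.
Business days: 93 − 2 = 91.

91 working days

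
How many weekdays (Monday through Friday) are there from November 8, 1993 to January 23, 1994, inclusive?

November 8, 1993 is a Monday.
That's 77 days from start to end, counting both.
77 = 7 × 11, so the span is exactly 11 full weeks.
Each full week contributes 5 weekdays (Mon–Fri): 11 × 5 = 55.
Total: 55.

55 weekdays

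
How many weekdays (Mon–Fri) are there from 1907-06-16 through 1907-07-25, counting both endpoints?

1907-06-16 is a Sunday.
From 1907-06-16 to 1907-07-25 is 40 days inclusive.
40 = 7 × 5 + 5, so there are 5 full weeks plus 5 extra days.
Each full week contributes 5 weekdays (Mon–Fri): 5 × 5 = 25.
The 5 extra days are Sun, Mon, Tue, Wed, Thu — 4 of them qualify.
Total: 25 + 4 = 29.

29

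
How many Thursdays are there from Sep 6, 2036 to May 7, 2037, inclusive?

35

Sep 6, 2036 is a Saturday.
That's 244 days from start to end, counting both.
244 = 7 × 34 + 6, so there are 34 full weeks plus 6 extra days.
Each full week contributes one Thursday: 34 so far.
The 6 extra days are Sat, Sun, Mon, Tue, Wed, Thu — 1 of them qualifies.
Total: 34 + 1 = 35.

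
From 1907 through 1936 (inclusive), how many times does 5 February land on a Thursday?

Day of week of February 5 in each year:
1907: Tue, 1908: Wed, 1909: Fri, 1910: Sat, 1911: Sun, 1912: Mon, 1913: Wed, 1914: Thu ✓, 1915: Fri, 1916: Sat, 1917: Mon, 1918: Tue, 1919: Wed, 1920: Thu ✓, 1921: Sat, 1922: Sun, 1923: Mon, 1924: Tue, 1925: Thu ✓, 1926: Fri, 1927: Sat, 1928: Sun, 1929: Tue, 1930: Wed, 1931: Thu ✓, 1932: Fri, 1933: Sun, 1934: Mon, 1935: Tue, 1936: Wed
Thursdays: 1914, 1920, 1925, 1931.

4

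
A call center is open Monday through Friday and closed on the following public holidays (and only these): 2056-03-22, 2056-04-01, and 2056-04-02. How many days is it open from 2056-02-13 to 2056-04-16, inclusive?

2056-02-13 is a Sunday.
That's 64 days from start to end, counting both.
64 = 7 × 9 + 1, so there are 9 full weeks plus 1 extra day.
Each full week contributes 5 weekdays (Mon–Fri): 9 × 5 = 45.
The 1 extra day is Sunday — none qualify.
Total: 45 + 0 = 45.
Holidays: 2056-03-22 (Wed); 2056-04-01 (Sat); 2056-04-02 (Sun).
1 of the 3 holidays fall on weekdays; the rest are weekends and were already excluded.
Business days: 45 − 1 = 44.

44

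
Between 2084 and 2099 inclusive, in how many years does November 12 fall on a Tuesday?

2

Day of week of November 12 in each year:
2084: Sun, 2085: Mon, 2086: Tue ✓, 2087: Wed, 2088: Fri, 2089: Sat, 2090: Sun, 2091: Mon, 2092: Wed, 2093: Thu, 2094: Fri, 2095: Sat, 2096: Mon, 2097: Tue ✓, 2098: Wed, 2099: Thu
Tuesdays: 2086, 2097.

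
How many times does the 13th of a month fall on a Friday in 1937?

1

The 13th falls on a Friday when the month's 13th has weekday Fri.
Jan 13 is Wed; Feb 13 is Sat; Mar 13 is Sat; Apr 13 is Tue; May 13 is Thu; Jun 13 is Sun; Jul 13 is Tue; Aug 13 is Fri ✓; Sep 13 is Mon; Oct 13 is Wed; Nov 13 is Sat; Dec 13 is Mon.
Friday the 13ths: Aug.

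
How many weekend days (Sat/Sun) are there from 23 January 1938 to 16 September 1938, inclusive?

23 January 1938 is a Sunday.
The range spans 237 days (inclusive of both endpoints).
237 = 7 × 33 + 6, so there are 33 full weeks plus 6 extra days.
Each full week contributes 2 weekend days (Sat, Sun): 33 × 2 = 66.
The 6 extra days are Sun, Mon, Tue, Wed, Thu, Fri — 1 of them qualifies.
Total: 66 + 1 = 67.

67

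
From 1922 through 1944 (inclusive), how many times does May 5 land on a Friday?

4

Day of week of May 5 in each year:
1922: Fri ✓, 1923: Sat, 1924: Mon, 1925: Tue, 1926: Wed, 1927: Thu, 1928: Sat, 1929: Sun, 1930: Mon, 1931: Tue, 1932: Thu, 1933: Fri ✓, 1934: Sat, 1935: Sun, 1936: Tue, 1937: Wed, 1938: Thu, 1939: Fri ✓, 1940: Sun, 1941: Mon, 1942: Tue, 1943: Wed, 1944: Fri ✓
Fridays: 1922, 1933, 1939, 1944.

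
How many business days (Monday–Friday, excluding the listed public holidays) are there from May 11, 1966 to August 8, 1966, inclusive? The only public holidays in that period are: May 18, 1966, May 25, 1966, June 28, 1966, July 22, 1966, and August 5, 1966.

59

May 11, 1966 is a Wednesday.
The range spans 90 days (inclusive of both endpoints).
90 = 7 × 12 + 6, so there are 12 full weeks plus 6 extra days.
Each full week contributes 5 weekdays (Mon–Fri): 12 × 5 = 60.
The 6 extra days are Wednesday, Thursday, Friday, Saturday, Sunday, Monday — 4 of them qualify.
Total: 60 + 4 = 64.
Holidays: May 18, 1966 (Wed); May 25, 1966 (Wed); June 28, 1966 (Tue); July 22, 1966 (Fri); August 5, 1966 (Fri).
All 5 holidays fall on weekdays, so subtract 5.
Business days: 64 − 5 = 59.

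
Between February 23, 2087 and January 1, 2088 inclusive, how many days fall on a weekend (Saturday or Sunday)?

89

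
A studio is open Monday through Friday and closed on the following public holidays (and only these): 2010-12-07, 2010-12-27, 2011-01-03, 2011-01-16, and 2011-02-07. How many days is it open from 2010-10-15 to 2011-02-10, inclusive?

81

2010-10-15 is a Friday.
From 2010-10-15 to 2011-02-10 is 119 days inclusive.
119 = 7 × 17, so the span is exactly 17 full weeks.
Each full week contributes 5 weekdays (Mon–Fri): 17 × 5 = 85.
Total: 85.
Holidays: 2010-12-07 (Tue); 2010-12-27 (Mon); 2011-01-03 (Mon); 2011-01-16 (Sun); 2011-02-07 (Mon).
4 of the 5 holidays fall on weekdays; the rest are weekends and were already excluded.
Business days: 85 − 4 = 81.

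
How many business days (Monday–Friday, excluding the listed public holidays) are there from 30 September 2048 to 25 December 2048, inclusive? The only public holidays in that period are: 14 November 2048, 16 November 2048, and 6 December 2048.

30 September 2048 is a Wednesday.
The range spans 87 days (inclusive of both endpoints).
87 = 7 × 12 + 3, so there are 12 full weeks plus 3 extra days.
Each full week contributes 5 weekdays (Mon–Fri): 12 × 5 = 60.
The 3 extra days are Wed, Thu, Fri — 3 of them qualify.
Total: 60 + 3 = 63.
Holidays: 14 November 2048 (Sat); 16 November 2048 (Mon); 6 December 2048 (Sun).
1 of the 3 holidays fall on weekdays; the rest are weekends and were already excluded.
Business days: 63 − 1 = 62.

62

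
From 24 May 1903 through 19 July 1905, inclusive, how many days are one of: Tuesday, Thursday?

24 May 1903 is a Sunday.
The range spans 788 days (inclusive of both endpoints).
788 = 7 × 112 + 4, so there are 112 full weeks plus 4 extra days.
Each full week contributes 2 days from the set (Tue, Thu): 112 × 2 = 224.
The 4 extra days are Sunday, Monday, Tuesday, Wednesday — 1 of them qualifies.
Total: 224 + 1 = 225.

225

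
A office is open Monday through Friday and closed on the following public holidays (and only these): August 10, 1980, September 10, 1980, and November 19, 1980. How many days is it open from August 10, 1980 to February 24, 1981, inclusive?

August 10, 1980 is a Sunday.
The range spans 199 days (inclusive of both endpoints).
199 = 7 × 28 + 3, so there are 28 full weeks plus 3 extra days.
Each full week contributes 5 weekdays (Mon–Fri): 28 × 5 = 140.
The 3 extra days are Sun, Mon, Tue — 2 of them qualify.
Total: 140 + 2 = 142.
Holidays: August 10, 1980 (Sun); September 10, 1980 (Wed); November 19, 1980 (Wed).
2 of the 3 holidays fall on weekdays; the rest are weekends and were already excluded.
Business days: 142 − 2 = 140.

140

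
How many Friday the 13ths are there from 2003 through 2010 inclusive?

Friday-the-13ths by year:
2003: Jun
2004: Feb, Aug
2005: May
2006: Jan, Oct
2007: Apr, Jul
2008: Jun
2009: Feb, Mar, Nov
2010: Aug

13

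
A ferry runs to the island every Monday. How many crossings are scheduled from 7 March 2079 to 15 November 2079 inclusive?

7 March 2079 is a Tuesday.
From 7 March 2079 to 15 November 2079 is 254 days inclusive.
254 = 7 × 36 + 2, so there are 36 full weeks plus 2 extra days.
Each full week contributes one Monday: 36 so far.
The 2 extra days are Tue, Wed — none qualify.
Total: 36 + 0 = 36.

36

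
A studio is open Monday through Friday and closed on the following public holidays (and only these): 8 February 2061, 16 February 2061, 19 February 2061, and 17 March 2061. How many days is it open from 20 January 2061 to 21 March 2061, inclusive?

40

20 January 2061 is a Thursday.
That's 61 days from start to end, counting both.
61 = 7 × 8 + 5, so there are 8 full weeks plus 5 extra days.
Each full week contributes 5 weekdays (Mon–Fri): 8 × 5 = 40.
The 5 extra days are Thu, Fri, Sat, Sun, Mon — 3 of them qualify.
Total: 40 + 3 = 43.
Holidays: 8 February 2061 (Tue); 16 February 2061 (Wed); 19 February 2061 (Sat); 17 March 2061 (Thu).
3 of the 4 holidays fall on weekdays; the rest are weekends and were already excluded.
Business days: 43 − 3 = 40.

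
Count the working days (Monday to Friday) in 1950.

260 weekdays

January 1, 1950 is a Sunday.
The range spans 365 days (inclusive of both endpoints).
365 = 7 × 52 + 1, so there are 52 full weeks plus 1 extra day.
Each full week contributes 5 weekdays (Mon–Fri): 52 × 5 = 260.
The 1 extra day is Sunday — none qualify.
Total: 260 + 0 = 260.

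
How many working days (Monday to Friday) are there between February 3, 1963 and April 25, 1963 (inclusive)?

59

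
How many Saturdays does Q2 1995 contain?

April 1, 1995 is a Saturday.
From April 1, 1995 to June 30, 1995 is 91 days inclusive.
91 = 7 × 13, so the span is exactly 13 full weeks.
Each full week contributes one Saturday: 13 so far.
Total: 13.

13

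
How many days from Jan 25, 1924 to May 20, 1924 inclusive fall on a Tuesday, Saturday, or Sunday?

Jan 25, 1924 is a Friday.
That's 117 days from start to end, counting both.
117 = 7 × 16 + 5, so there are 16 full weeks plus 5 extra days.
Each full week contributes 3 days from the set (Tue, Sat, Sun): 16 × 3 = 48.
The 5 extra days are Fri, Sat, Sun, Mon, Tue — 3 of them qualify.
Total: 48 + 3 = 51.

51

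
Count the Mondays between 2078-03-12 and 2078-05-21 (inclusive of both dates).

10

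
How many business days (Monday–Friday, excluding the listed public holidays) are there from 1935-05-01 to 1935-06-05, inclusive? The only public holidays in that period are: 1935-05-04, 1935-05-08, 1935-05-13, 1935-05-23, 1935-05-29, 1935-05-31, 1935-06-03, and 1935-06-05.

19

1935-05-01 is a Wednesday.
That's 36 days from start to end, counting both.
36 = 7 × 5 + 1, so there are 5 full weeks plus 1 extra day.
Each full week contributes 5 weekdays (Mon–Fri): 5 × 5 = 25.
The 1 extra day is Wednesday — 1 of them qualifies.
Total: 25 + 1 = 26.
Holidays: 1935-05-04 (Sat); 1935-05-08 (Wed); 1935-05-13 (Mon); 1935-05-23 (Thu); 1935-05-29 (Wed); 1935-05-31 (Fri); 1935-06-03 (Mon); 1935-06-05 (Wed).
7 of the 8 holidays fall on weekdays; the rest are weekends and were already excluded.
Business days: 26 − 7 = 19.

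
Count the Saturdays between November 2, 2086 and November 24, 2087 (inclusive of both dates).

November 2, 2086 is a Saturday.
The range spans 388 days (inclusive of both endpoints).
388 = 7 × 55 + 3, so there are 55 full weeks plus 3 extra days.
Each full week contributes one Saturday: 55 so far.
The 3 extra days are Saturday, Sunday, Monday — 1 of them qualifies.
Total: 55 + 1 = 56.

56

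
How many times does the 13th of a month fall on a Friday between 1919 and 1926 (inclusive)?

13

Friday-the-13ths by year:
1919: Jun
1920: Feb, Aug
1921: May
1922: Jan, Oct
1923: Apr, Jul
1924: Jun
1925: Feb, Mar, Nov
1926: Aug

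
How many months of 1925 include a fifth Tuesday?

4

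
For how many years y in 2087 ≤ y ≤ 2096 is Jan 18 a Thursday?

Day of week of January 18 in each year:
2087: Sat, 2088: Sun, 2089: Tue, 2090: Wed, 2091: Thu ✓, 2092: Fri, 2093: Sun, 2094: Mon, 2095: Tue, 2096: Wed
Thursdays: 2091.

1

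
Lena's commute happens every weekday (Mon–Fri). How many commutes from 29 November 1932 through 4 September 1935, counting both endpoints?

722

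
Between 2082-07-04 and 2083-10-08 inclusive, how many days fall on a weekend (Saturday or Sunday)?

132

2082-07-04 is a Saturday.
The range spans 462 days (inclusive of both endpoints).
462 = 7 × 66, so the span is exactly 66 full weeks.
Each full week contributes 2 weekend days (Sat, Sun): 66 × 2 = 132.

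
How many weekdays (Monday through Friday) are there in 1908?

January 1, 1908 is a Wednesday.
The range spans 366 days (inclusive of both endpoints).
366 = 7 × 52 + 2, so there are 52 full weeks plus 2 extra days.
Each full week contributes 5 weekdays (Mon–Fri): 52 × 5 = 260.
The 2 extra days are Wed, Thu — 2 of them qualify.
Total: 260 + 2 = 262.

262 weekdays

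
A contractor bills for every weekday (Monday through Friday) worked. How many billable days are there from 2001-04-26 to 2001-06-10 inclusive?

32

2001-04-26 is a Thursday.
From 2001-04-26 to 2001-06-10 is 46 days inclusive.
46 = 7 × 6 + 4, so there are 6 full weeks plus 4 extra days.
Each full week contributes 5 weekdays (Mon–Fri): 6 × 5 = 30.
The 4 extra days are Thursday, Friday, Saturday, Sunday — 2 of them qualify.
Total: 30 + 2 = 32.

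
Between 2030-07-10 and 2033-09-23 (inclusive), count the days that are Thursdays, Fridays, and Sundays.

503

2030-07-10 is a Wednesday.
The range spans 1172 days (inclusive of both endpoints).
1172 = 7 × 167 + 3, so there are 167 full weeks plus 3 extra days.
Each full week contributes 3 days from the set (Thu, Fri, Sun): 167 × 3 = 501.
The 3 extra days are Wed, Thu, Fri — 2 of them qualify.
Total: 501 + 2 = 503.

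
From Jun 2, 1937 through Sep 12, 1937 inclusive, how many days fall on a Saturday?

Jun 2, 1937 is a Wednesday.
That's 103 days from start to end, counting both.
103 = 7 × 14 + 5, so there are 14 full weeks plus 5 extra days.
Each full week contributes one Saturday: 14 so far.
The 5 extra days are Wed, Thu, Fri, Sat, Sun — 1 of them qualifies.
Total: 14 + 1 = 15.

15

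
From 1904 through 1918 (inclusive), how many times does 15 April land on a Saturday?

Day of week of April 15 in each year:
1904: Fri, 1905: Sat ✓, 1906: Sun, 1907: Mon, 1908: Wed, 1909: Thu, 1910: Fri, 1911: Sat ✓, 1912: Mon, 1913: Tue, 1914: Wed, 1915: Thu, 1916: Sat ✓, 1917: Sun, 1918: Mon
Saturdays: 1905, 1911, 1916.

3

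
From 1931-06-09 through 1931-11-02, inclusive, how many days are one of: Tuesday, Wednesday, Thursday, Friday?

84

1931-06-09 is a Tuesday.
From 1931-06-09 to 1931-11-02 is 147 days inclusive.
147 = 7 × 21, so the span is exactly 21 full weeks.
Each full week contributes 4 days from the set (Tue, Wed, Thu, Fri): 21 × 4 = 84.
Total: 84.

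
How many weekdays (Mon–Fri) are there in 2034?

260 weekdays

2034-01-01 is a Sunday.
From 2034-01-01 to 2034-12-31 is 365 days inclusive.
365 = 7 × 52 + 1, so there are 52 full weeks plus 1 extra day.
Each full week contributes 5 weekdays (Mon–Fri): 52 × 5 = 260.
The 1 extra day is Sun — none qualify.
Total: 260 + 0 = 260.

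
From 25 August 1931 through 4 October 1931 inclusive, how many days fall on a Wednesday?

25 August 1931 is a Tuesday.
From 25 August 1931 to 4 October 1931 is 41 days inclusive.
41 = 7 × 5 + 6, so there are 5 full weeks plus 6 extra days.
Each full week contributes one Wednesday: 5 so far.
The 6 extra days are Tuesday, Wednesday, Thursday, Friday, Saturday, Sunday — 1 of them qualifies.
Total: 5 + 1 = 6.

6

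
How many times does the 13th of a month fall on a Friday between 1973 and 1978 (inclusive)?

10

Friday-the-13ths by year:
1973: Apr, Jul
1974: Sep, Dec
1975: Jun
1976: Feb, Aug
1977: May
1978: Jan, Oct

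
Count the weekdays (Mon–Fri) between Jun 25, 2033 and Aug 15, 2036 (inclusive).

820

Jun 25, 2033 is a Saturday.
From Jun 25, 2033 to Aug 15, 2036 is 1148 days inclusive.
1148 = 7 × 164, so the span is exactly 164 full weeks.
Each full week contributes 5 weekdays (Mon–Fri): 164 × 5 = 820.
Total: 820.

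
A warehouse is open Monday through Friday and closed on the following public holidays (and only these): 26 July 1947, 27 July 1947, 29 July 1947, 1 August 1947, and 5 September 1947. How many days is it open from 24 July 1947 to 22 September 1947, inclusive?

40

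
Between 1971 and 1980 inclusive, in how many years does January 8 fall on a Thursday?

1

Day of week of January 8 in each year:
1971: Fri, 1972: Sat, 1973: Mon, 1974: Tue, 1975: Wed, 1976: Thu ✓, 1977: Sat, 1978: Sun, 1979: Mon, 1980: Tue
Thursdays: 1976.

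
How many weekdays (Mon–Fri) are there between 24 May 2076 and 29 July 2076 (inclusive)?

24 May 2076 is a Sunday.
That's 67 days from start to end, counting both.
67 = 7 × 9 + 4, so there are 9 full weeks plus 4 extra days.
Each full week contributes 5 weekdays (Mon–Fri): 9 × 5 = 45.
The 4 extra days are Sun, Mon, Tue, Wed — 3 of them qualify.
Total: 45 + 3 = 48.

48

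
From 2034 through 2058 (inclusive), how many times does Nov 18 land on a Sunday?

4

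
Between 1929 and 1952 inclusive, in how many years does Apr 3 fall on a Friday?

Day of week of April 3 in each year:
1929: Wed, 1930: Thu, 1931: Fri ✓, 1932: Sun, 1933: Mon, 1934: Tue, 1935: Wed, 1936: Fri ✓, 1937: Sat, 1938: Sun, 1939: Mon, 1940: Wed, 1941: Thu, 1942: Fri ✓, 1943: Sat, 1944: Mon, 1945: Tue, 1946: Wed, 1947: Thu, 1948: Sat, 1949: Sun, 1950: Mon, 1951: Tue, 1952: Thu
Fridays: 1931, 1936, 1942.

3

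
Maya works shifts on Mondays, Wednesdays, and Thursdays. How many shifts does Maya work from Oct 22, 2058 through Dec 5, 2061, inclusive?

Oct 22, 2058 is a Tuesday.
That's 1141 days from start to end, counting both.
1141 = 7 × 163, so the span is exactly 163 full weeks.
Each full week contributes 3 days from the set (Mon, Wed, Thu): 163 × 3 = 489.

489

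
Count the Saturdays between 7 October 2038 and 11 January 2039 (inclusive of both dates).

7 October 2038 is a Thursday.
The range spans 97 days (inclusive of both endpoints).
97 = 7 × 13 + 6, so there are 13 full weeks plus 6 extra days.
Each full week contributes one Saturday: 13 so far.
The 6 extra days are Thursday, Friday, Saturday, Sunday, Monday, Tuesday — 1 of them qualifies.
Total: 13 + 1 = 14.

14 Saturdays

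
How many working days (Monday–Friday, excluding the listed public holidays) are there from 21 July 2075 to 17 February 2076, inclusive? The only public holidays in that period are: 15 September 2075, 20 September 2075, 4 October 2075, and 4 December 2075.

21 July 2075 is a Sunday.
The range spans 212 days (inclusive of both endpoints).
212 = 7 × 30 + 2, so there are 30 full weeks plus 2 extra days.
Each full week contributes 5 weekdays (Mon–Fri): 30 × 5 = 150.
The 2 extra days are Sunday, Monday — 1 of them qualifies.
Total: 150 + 1 = 151.
Holidays: 15 September 2075 (Sun); 20 September 2075 (Fri); 4 October 2075 (Fri); 4 December 2075 (Wed).
3 of the 4 holidays fall on weekdays; the rest are weekends and were already excluded.
Business days: 151 − 3 = 148.

148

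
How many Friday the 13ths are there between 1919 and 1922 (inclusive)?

6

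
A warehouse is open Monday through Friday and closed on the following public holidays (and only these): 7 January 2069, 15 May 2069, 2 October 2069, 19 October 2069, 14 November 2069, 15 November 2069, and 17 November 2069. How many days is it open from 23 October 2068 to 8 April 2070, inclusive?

23 October 2068 is a Tuesday.
That's 533 days from start to end, counting both.
533 = 7 × 76 + 1, so there are 76 full weeks plus 1 extra day.
Each full week contributes 5 weekdays (Mon–Fri): 76 × 5 = 380.
The 1 extra day is Tue — 1 of them qualifies.
Total: 380 + 1 = 381.
Holidays: 7 January 2069 (Mon); 15 May 2069 (Wed); 2 October 2069 (Wed); 19 October 2069 (Sat); 14 November 2069 (Thu); 15 November 2069 (Fri); 17 November 2069 (Sun).
5 of the 7 holidays fall on weekdays; the rest are weekends and were already excluded.
Business days: 381 − 5 = 376.

376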